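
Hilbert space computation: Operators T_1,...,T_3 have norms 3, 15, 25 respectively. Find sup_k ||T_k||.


By the Uniform Boundedness Principle, the supremum of norms is finite.
sup_k ||T_k|| = max(3, 15, 25) = 25

25


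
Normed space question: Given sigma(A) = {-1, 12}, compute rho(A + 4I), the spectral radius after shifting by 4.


Spectrum of A + 4I = {3, 16}
Spectral radius = max |lambda| over the shifted spectrum
= max(3, 16) = 16

16


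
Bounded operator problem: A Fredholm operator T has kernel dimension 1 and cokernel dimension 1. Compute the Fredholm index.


The Fredholm index is defined as ind(T) = dim(ker T) - dim(coker T)
= 1 - 1
= 0

0


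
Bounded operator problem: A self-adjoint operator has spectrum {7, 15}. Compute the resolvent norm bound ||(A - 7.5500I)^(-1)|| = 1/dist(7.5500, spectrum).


dist(7.5500, {7, 15}) = min(|7.5500 - 7|, |7.5500 - 15|)
= min(0.5500, 7.4500) = 0.5500
Resolvent bound = 1/0.5500 = 1.8182

1.8182


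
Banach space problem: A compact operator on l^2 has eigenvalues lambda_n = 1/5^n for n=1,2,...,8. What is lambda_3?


The eigenvalue formula gives lambda_3 = 1/5^3
= 1/125
= 0.0080

0.0080


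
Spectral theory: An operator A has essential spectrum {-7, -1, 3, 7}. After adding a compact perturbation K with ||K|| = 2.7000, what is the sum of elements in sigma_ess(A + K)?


By Weyl's theorem, the essential spectrum is invariant under compact perturbations.
sigma_ess(A + K) = sigma_ess(A) = {-7, -1, 3, 7}
Sum = -7 + -1 + 3 + 7 = 2

2


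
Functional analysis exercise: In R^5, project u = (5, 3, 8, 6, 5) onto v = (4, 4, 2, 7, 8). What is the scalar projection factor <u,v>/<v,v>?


Computing <u,v> = 5*4 + 3*4 + 8*2 + 6*7 + 5*8 = 130
Computing <v,v> = 4^2 + 4^2 + 2^2 + 7^2 + 8^2 = 149
Projection coefficient = 130/149 = 0.8725

0.8725


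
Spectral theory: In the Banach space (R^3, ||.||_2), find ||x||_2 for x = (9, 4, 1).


The l^2 norm = (sum |x_i|^2)^(1/2)
Sum of 2th powers = 81 + 16 + 1 = 98
||x||_2 = (98)^(1/2) = 9.8995

9.8995


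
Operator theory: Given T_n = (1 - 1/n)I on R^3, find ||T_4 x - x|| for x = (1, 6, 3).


T_4 x - x = (1 - 1/4)x - x = -x/4
||x|| = sqrt(46) = 6.7823
||T_4 x - x|| = ||x||/4 = 6.7823/4 = 1.6956

1.6956


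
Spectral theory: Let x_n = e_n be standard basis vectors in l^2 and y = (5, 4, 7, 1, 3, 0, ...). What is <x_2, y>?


x_2 = e_2 is the standard basis vector with 1 in position 2.
<x_2, y> = y_2 = 4
As n -> infinity, <x_n, y> -> 0, confirming weak convergence of (x_n) to 0.

4


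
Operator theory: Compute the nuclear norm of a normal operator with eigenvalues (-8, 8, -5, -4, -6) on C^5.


For a normal operator, singular values equal |eigenvalues|.
Trace norm = sum |lambda_i| = 8 + 8 + 5 + 4 + 6
= 31

31


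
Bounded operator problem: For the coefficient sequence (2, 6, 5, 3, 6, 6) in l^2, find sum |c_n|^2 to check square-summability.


sum |c_n|^2 = 2^2 + 6^2 + 5^2 + 3^2 + 6^2 + 6^2
= 4 + 36 + 25 + 9 + 36 + 36
= 146

146


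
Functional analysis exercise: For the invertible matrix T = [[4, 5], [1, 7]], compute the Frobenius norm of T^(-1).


det(T) = 4*7 - 5*1 = 23
T^(-1) = (1/23) * [[7, -5], [-1, 4]] = [[0.3043, -0.2174], [-0.0435, 0.1739]]
||T^(-1)||_F^2 = 0.3043^2 + (-0.2174)^2 + (-0.0435)^2 + 0.1739^2 = 0.1720
||T^(-1)||_F = sqrt(0.1720) = 0.4148

0.4148


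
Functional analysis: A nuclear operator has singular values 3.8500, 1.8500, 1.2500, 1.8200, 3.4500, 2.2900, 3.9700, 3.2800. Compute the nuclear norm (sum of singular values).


The nuclear norm is the sum of all singular values.
||T||_1 = 3.8500 + 1.8500 + 1.2500 + 1.8200 + 3.4500 + 2.2900 + 3.9700 + 3.2800
= 21.7600

21.7600


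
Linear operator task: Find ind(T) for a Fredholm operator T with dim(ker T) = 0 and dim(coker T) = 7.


The Fredholm index is defined as ind(T) = dim(ker T) - dim(coker T)
= 0 - 7
= -7

-7


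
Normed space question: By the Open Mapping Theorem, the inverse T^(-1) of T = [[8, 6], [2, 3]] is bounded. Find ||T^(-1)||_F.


det(T) = 8*3 - 6*2 = 12
T^(-1) = (1/12) * [[3, -6], [-2, 8]] = [[0.2500, -0.5000], [-0.1667, 0.6667]]
||T^(-1)||_F^2 = 0.2500^2 + (-0.5000)^2 + (-0.1667)^2 + 0.6667^2 = 0.7847
||T^(-1)||_F = sqrt(0.7847) = 0.8858

0.8858


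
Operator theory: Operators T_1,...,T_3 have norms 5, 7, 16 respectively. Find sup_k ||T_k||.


By the Uniform Boundedness Principle, the supremum of norms is finite.
sup_k ||T_k|| = max(5, 7, 16) = 16

16


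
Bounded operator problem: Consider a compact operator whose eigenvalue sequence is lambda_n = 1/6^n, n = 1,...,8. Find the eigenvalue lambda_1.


The eigenvalue formula gives lambda_1 = 1/6^1
= 1/6
= 0.1667

0.1667


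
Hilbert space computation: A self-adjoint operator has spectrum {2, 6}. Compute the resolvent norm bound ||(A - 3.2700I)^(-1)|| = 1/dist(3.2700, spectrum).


dist(3.2700, {2, 6}) = min(|3.2700 - 2|, |3.2700 - 6|)
= min(1.2700, 2.7300) = 1.2700
Resolvent bound = 1/1.2700 = 0.7874

0.7874


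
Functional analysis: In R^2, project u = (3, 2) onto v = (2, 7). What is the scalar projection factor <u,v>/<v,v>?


Computing <u,v> = 3*2 + 2*7 = 20
Computing <v,v> = 2^2 + 7^2 = 53
Projection coefficient = 20/53 = 0.3774

0.3774


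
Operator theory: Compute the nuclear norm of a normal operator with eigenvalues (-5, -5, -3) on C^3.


For a normal operator, singular values equal |eigenvalues|.
Trace norm = sum |lambda_i| = 5 + 5 + 3
= 13

13


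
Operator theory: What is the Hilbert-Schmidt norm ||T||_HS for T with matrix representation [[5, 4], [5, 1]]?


The Hilbert-Schmidt norm is sqrt(sum of squares of all entries).
Sum of squares = 5^2 + 4^2 + 5^2 + 1^2
= 25 + 16 + 25 + 1 = 67
||T||_HS = sqrt(67) = 8.1854

8.1854


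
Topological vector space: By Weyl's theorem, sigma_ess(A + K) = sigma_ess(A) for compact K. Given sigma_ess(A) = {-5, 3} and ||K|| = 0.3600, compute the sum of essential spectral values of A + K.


By Weyl's theorem, the essential spectrum is invariant under compact perturbations.
sigma_ess(A + K) = sigma_ess(A) = {-5, 3}
Sum = -5 + 3 = -2

-2


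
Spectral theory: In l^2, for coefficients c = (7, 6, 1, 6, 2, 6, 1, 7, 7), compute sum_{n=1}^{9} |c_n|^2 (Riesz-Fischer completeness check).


sum |c_n|^2 = 7^2 + 6^2 + 1^2 + 6^2 + 2^2 + 6^2 + 1^2 + 7^2 + 7^2
= 49 + 36 + 1 + 36 + 4 + 36 + 1 + 49 + 49
= 261

261


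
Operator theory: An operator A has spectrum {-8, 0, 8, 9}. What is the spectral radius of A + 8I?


Spectrum of A + 8I = {0, 8, 16, 17}
Spectral radius = max |lambda| over the shifted spectrum
= max(0, 8, 16, 17) = 17

17


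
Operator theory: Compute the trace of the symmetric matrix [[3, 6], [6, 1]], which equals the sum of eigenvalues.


For a self-adjoint (symmetric) matrix, the eigenvalues are real.
The sum of eigenvalues equals the trace of the matrix.
trace = 3 + 1 = 4

4


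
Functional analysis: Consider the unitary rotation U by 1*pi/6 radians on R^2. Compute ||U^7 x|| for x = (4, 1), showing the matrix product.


U is a rotation by theta = 1*pi/6
U^7 = rotation by 7*theta = 7*pi/6
cos(7*pi/6) = -0.8660, sin(7*pi/6) = -0.5000
U^7 x = (-0.8660 * 4 - -0.5000 * 1, -0.5000 * 4 + -0.8660 * 1)
= (-2.9641, -2.8660)
||U^7 x|| = sqrt((-2.9641)^2 + (-2.8660)^2) = sqrt(17.0000) = 4.1231

4.1231


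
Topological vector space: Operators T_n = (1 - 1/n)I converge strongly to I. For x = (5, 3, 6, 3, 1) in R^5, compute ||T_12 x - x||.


T_12 x - x = (1 - 1/12)x - x = -x/12
||x|| = sqrt(80) = 8.9443
||T_12 x - x|| = ||x||/12 = 8.9443/12 = 0.7454

0.7454


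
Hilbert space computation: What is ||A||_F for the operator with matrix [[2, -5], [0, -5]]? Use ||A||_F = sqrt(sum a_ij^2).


||A||_F^2 = sum a_ij^2
= 2^2 + (-5)^2 + 0^2 + (-5)^2
= 4 + 25 + 0 + 25 = 54
||A||_F = sqrt(54) = 7.3485

7.3485


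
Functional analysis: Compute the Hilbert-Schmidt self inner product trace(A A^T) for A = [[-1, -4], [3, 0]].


trace(A * A^T) = sum of squares of all entries
= (-1)^2 + (-4)^2 + 3^2 + 0^2
= 1 + 16 + 9 + 0
= 26

26


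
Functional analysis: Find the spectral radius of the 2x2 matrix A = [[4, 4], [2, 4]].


For a 2x2 matrix, eigenvalues satisfy lambda^2 - (trace)*lambda + det = 0
trace = 4 + 4 = 8
det = 4*4 - 4*2 = 8
discriminant = 8^2 - 4*(8) = 32
spectral radius = max |eigenvalue| = 6.8284

6.8284


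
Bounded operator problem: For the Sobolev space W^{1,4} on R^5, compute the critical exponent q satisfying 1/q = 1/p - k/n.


Using the Sobolev embedding formula: 1/q = 1/p - k/n
1/q = 1/4 - 1/5 = 1/20
q = 1/(1/20) = 20

20.0000


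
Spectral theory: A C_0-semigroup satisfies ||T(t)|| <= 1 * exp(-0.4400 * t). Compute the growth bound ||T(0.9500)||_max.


||T(0.9500)|| <= 1 * exp(-0.4400 * 0.9500)
= 1 * exp(-0.4180)
= 1 * 0.6584
= 0.6584

0.6584


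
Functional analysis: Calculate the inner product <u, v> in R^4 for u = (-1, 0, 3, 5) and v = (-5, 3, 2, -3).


Computing the standard inner product <u, v> = sum u_i * v_i
= -1*-5 + 0*3 + 3*2 + 5*-3
= 5 + 0 + 6 + -15
= -4

-4


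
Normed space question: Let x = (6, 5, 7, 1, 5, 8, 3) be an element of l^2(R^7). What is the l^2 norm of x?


The l^2 norm = (sum |x_i|^2)^(1/2)
Sum of 2th powers = 36 + 25 + 49 + 1 + 25 + 64 + 9 = 209
||x||_2 = (209)^(1/2) = 14.4568

14.4568


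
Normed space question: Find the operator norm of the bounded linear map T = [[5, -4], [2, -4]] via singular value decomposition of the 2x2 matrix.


A^T A = [[29, -28], [-28, 32]]
trace(A^T A) = 61, det(A^T A) = 144
discriminant = 61^2 - 4*144 = 3145
Largest eigenvalue of A^T A = (trace + sqrt(disc))/2 = 58.5401
||T|| = sqrt(58.5401) = 7.6512

7.6512


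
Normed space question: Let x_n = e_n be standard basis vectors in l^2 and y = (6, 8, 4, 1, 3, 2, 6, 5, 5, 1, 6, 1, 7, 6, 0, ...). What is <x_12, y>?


x_12 = e_12 is the standard basis vector with 1 in position 12.
<x_12, y> = y_12 = 1
As n -> infinity, <x_n, y> -> 0, confirming weak convergence of (x_n) to 0.

1


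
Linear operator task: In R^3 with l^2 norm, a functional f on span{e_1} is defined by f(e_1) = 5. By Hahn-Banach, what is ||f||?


The norm of f is given by ||f|| = sup_{||x||=1} |f(x)|.
On span{e_1}, ||e_1|| = 1, so ||f|| = |f(e_1)| / ||e_1||
= |5| / 1 = 5.0000

5.0000


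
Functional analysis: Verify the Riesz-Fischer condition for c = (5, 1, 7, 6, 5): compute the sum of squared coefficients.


sum |c_n|^2 = 5^2 + 1^2 + 7^2 + 6^2 + 5^2
= 25 + 1 + 49 + 36 + 25
= 136

136


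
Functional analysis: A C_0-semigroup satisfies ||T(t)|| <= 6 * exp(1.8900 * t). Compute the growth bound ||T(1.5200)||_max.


||T(1.5200)|| <= 6 * exp(1.8900 * 1.5200)
= 6 * exp(2.8728)
= 6 * 17.6865
= 106.1188

106.1188


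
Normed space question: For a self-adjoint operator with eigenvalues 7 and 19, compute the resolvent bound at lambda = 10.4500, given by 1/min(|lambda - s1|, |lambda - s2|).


dist(10.4500, {7, 19}) = min(|10.4500 - 7|, |10.4500 - 19|)
= min(3.4500, 8.5500) = 3.4500
Resolvent bound = 1/3.4500 = 0.2899

0.2899


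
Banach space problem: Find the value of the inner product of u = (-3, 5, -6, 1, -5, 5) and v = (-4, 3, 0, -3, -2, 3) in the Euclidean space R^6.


Computing the standard inner product <u, v> = sum u_i * v_i
= -3*-4 + 5*3 + -6*0 + 1*-3 + -5*-2 + 5*3
= 12 + 15 + 0 + -3 + 10 + 15
= 49

49


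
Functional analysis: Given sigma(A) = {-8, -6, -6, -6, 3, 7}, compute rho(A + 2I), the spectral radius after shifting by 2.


Spectrum of A + 2I = {-6, -4, -4, -4, 5, 9}
Spectral radius = max |lambda| over the shifted spectrum
= max(6, 4, 4, 4, 5, 9) = 9

9


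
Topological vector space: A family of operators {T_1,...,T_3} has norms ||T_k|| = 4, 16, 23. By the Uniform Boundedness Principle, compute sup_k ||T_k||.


By the Uniform Boundedness Principle, the supremum of norms is finite.
sup_k ||T_k|| = max(4, 16, 23) = 23

23


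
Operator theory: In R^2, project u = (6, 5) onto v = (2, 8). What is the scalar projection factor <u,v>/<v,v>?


Computing <u,v> = 6*2 + 5*8 = 52
Computing <v,v> = 2^2 + 8^2 = 68
Projection coefficient = 52/68 = 0.7647

0.7647


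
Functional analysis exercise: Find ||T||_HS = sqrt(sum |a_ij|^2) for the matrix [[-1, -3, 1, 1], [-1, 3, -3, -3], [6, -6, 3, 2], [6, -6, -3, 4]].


The Hilbert-Schmidt norm is sqrt(sum of squares of all entries).
Sum of squares = (-1)^2 + (-3)^2 + 1^2 + 1^2 + (-1)^2 + 3^2 + (-3)^2 + (-3)^2 + 6^2 + (-6)^2 + 3^2 + 2^2 + 6^2 + (-6)^2 + (-3)^2 + 4^2
= 1 + 9 + 1 + 1 + 1 + 9 + 9 + 9 + 36 + 36 + 9 + 4 + 36 + 36 + 9 + 16 = 222
||T||_HS = sqrt(222) = 14.8997

14.8997


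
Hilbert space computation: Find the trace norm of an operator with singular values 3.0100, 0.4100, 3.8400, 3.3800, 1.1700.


The nuclear norm is the sum of all singular values.
||T||_1 = 3.0100 + 0.4100 + 3.8400 + 3.3800 + 1.1700
= 11.8100

11.8100


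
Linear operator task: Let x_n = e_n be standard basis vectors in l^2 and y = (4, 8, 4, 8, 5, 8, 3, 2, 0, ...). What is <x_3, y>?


x_3 = e_3 is the standard basis vector with 1 in position 3.
<x_3, y> = y_3 = 4
As n -> infinity, <x_n, y> -> 0, confirming weak convergence of (x_n) to 0.

4


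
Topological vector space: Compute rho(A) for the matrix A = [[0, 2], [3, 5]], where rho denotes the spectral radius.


For a 2x2 matrix, eigenvalues satisfy lambda^2 - (trace)*lambda + det = 0
trace = 0 + 5 = 5
det = 0*5 - 2*3 = -6
discriminant = 5^2 - 4*(-6) = 49
spectral radius = max |eigenvalue| = 6.0000

6.0000


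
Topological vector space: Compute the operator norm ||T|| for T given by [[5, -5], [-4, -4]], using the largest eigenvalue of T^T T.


A^T A = [[41, -9], [-9, 41]]
trace(A^T A) = 82, det(A^T A) = 1600
discriminant = 82^2 - 4*1600 = 324
Largest eigenvalue of A^T A = (trace + sqrt(disc))/2 = 50.0000
||T|| = sqrt(50.0000) = 7.0711

7.0711


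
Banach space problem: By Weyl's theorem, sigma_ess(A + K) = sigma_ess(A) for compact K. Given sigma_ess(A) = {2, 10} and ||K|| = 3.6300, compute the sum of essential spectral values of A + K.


By Weyl's theorem, the essential spectrum is invariant under compact perturbations.
sigma_ess(A + K) = sigma_ess(A) = {2, 10}
Sum = 2 + 10 = 12

12


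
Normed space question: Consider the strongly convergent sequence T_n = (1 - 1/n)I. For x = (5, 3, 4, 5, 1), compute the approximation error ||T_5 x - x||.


T_5 x - x = (1 - 1/5)x - x = -x/5
||x|| = sqrt(76) = 8.7178
||T_5 x - x|| = ||x||/5 = 8.7178/5 = 1.7436

1.7436


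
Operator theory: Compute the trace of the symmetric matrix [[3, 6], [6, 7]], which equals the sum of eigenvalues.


For a self-adjoint (symmetric) matrix, the eigenvalues are real.
The sum of eigenvalues equals the trace of the matrix.
trace = 3 + 7 = 10

10


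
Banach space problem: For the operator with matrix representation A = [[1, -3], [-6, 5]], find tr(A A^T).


trace(A * A^T) = sum of squares of all entries
= 1^2 + (-3)^2 + (-6)^2 + 5^2
= 1 + 9 + 36 + 25
= 71

71


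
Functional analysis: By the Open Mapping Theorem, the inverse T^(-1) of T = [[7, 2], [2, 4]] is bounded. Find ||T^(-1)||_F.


det(T) = 7*4 - 2*2 = 24
T^(-1) = (1/24) * [[4, -2], [-2, 7]] = [[0.1667, -0.0833], [-0.0833, 0.2917]]
||T^(-1)||_F^2 = 0.1667^2 + (-0.0833)^2 + (-0.0833)^2 + 0.2917^2 = 0.1267
||T^(-1)||_F = sqrt(0.1267) = 0.3560

0.3560


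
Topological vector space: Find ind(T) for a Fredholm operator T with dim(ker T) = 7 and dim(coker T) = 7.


The Fredholm index is defined as ind(T) = dim(ker T) - dim(coker T)
= 7 - 7
= 0

0


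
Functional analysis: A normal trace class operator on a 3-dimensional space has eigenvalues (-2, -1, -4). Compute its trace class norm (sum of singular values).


For a normal operator, singular values equal |eigenvalues|.
Trace norm = sum |lambda_i| = 2 + 1 + 4
= 7

7


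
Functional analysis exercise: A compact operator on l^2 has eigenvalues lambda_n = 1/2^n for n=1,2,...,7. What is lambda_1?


The eigenvalue formula gives lambda_1 = 1/2^1
= 1/2
= 0.5000

0.5000


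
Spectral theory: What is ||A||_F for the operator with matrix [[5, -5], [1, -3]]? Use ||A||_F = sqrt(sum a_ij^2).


||A||_F^2 = sum a_ij^2
= 5^2 + (-5)^2 + 1^2 + (-3)^2
= 25 + 25 + 1 + 9 = 60
||A||_F = sqrt(60) = 7.7460

7.7460


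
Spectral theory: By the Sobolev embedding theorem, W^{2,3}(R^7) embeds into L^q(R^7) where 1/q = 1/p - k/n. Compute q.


Using the Sobolev embedding formula: 1/q = 1/p - k/n
1/q = 1/3 - 2/7 = 1/21
q = 1/(1/21) = 21

21.0000


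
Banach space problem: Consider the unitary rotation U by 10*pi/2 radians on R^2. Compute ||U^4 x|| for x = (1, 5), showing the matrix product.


U is a rotation by theta = 10*pi/2
U^4 = rotation by 4*theta = 40*pi/2 = 0*pi/2 (mod 2*pi)
cos(0*pi/2) = 1.0000, sin(0*pi/2) = 0.0000
U^4 x = (1.0000 * 1 - 0.0000 * 5, 0.0000 * 1 + 1.0000 * 5)
= (1.0000, 5.0000)
||U^4 x|| = sqrt(1.0000^2 + 5.0000^2) = sqrt(26.0000) = 5.0990

5.0990


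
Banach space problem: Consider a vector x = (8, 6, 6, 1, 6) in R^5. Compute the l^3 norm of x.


The l^3 norm = (sum |x_i|^3)^(1/3)
Sum of 3th powers = 512 + 216 + 216 + 1 + 216 = 1161
||x||_3 = (1161)^(1/3) = 10.5102

10.5102


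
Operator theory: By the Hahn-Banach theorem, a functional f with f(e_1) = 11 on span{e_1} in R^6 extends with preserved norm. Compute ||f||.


The norm of f is given by ||f|| = sup_{||x||=1} |f(x)|.
On span{e_1}, ||e_1|| = 1, so ||f|| = |f(e_1)| / ||e_1||
= |11| / 1 = 11.0000

11.0000


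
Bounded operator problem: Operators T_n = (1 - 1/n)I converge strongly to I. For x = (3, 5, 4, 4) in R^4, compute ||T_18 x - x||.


T_18 x - x = (1 - 1/18)x - x = -x/18
||x|| = sqrt(66) = 8.1240
||T_18 x - x|| = ||x||/18 = 8.1240/18 = 0.4513

0.4513


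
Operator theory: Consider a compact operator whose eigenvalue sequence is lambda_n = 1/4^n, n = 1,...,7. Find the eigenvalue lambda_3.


The eigenvalue formula gives lambda_3 = 1/4^3
= 1/64
= 0.0156

0.0156


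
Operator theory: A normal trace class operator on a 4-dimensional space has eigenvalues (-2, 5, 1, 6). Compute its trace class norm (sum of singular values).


For a normal operator, singular values equal |eigenvalues|.
Trace norm = sum |lambda_i| = 2 + 5 + 1 + 6
= 14

14


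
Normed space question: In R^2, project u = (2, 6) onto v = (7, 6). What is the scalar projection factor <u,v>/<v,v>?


Computing <u,v> = 2*7 + 6*6 = 50
Computing <v,v> = 7^2 + 6^2 = 85
Projection coefficient = 50/85 = 0.5882

0.5882


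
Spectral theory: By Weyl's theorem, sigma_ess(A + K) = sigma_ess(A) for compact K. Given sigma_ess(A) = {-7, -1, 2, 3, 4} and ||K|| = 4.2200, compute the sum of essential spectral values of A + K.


By Weyl's theorem, the essential spectrum is invariant under compact perturbations.
sigma_ess(A + K) = sigma_ess(A) = {-7, -1, 2, 3, 4}
Sum = -7 + -1 + 2 + 3 + 4 = 1

1


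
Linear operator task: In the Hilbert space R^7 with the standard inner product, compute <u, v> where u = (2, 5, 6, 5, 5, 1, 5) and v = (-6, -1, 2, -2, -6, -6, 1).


Computing the standard inner product <u, v> = sum u_i * v_i
= 2*-6 + 5*-1 + 6*2 + 5*-2 + 5*-6 + 1*-6 + 5*1
= -12 + -5 + 12 + -10 + -30 + -6 + 5
= -46

-46


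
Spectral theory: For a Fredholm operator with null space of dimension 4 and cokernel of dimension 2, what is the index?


The Fredholm index is defined as ind(T) = dim(ker T) - dim(coker T)
= 4 - 2
= 2

2


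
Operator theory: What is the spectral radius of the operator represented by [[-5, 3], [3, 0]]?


For a 2x2 matrix, eigenvalues satisfy lambda^2 - (trace)*lambda + det = 0
trace = -5 + 0 = -5
det = -5*0 - 3*3 = -9
discriminant = (-5)^2 - 4*(-9) = 61
spectral radius = max |eigenvalue| = 6.4051

6.4051


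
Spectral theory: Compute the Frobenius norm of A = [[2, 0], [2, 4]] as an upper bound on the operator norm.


||A||_F^2 = sum a_ij^2
= 2^2 + 0^2 + 2^2 + 4^2
= 4 + 0 + 4 + 16 = 24
||A||_F = sqrt(24) = 4.8990

4.8990


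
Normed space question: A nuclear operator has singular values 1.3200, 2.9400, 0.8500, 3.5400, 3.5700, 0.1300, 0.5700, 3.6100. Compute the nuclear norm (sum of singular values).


The nuclear norm is the sum of all singular values.
||T||_1 = 1.3200 + 2.9400 + 0.8500 + 3.5400 + 3.5700 + 0.1300 + 0.5700 + 3.6100
= 16.5300

16.5300


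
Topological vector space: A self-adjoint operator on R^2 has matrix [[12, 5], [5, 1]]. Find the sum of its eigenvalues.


For a self-adjoint (symmetric) matrix, the eigenvalues are real.
The sum of eigenvalues equals the trace of the matrix.
trace = 12 + 1 = 13

13


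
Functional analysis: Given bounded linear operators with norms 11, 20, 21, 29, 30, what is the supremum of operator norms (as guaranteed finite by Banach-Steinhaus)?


By the Uniform Boundedness Principle, the supremum of norms is finite.
sup_k ||T_k|| = max(11, 20, 21, 29, 30) = 30

30


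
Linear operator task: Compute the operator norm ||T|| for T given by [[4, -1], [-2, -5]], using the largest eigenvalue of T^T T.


A^T A = [[20, 6], [6, 26]]
trace(A^T A) = 46, det(A^T A) = 484
discriminant = 46^2 - 4*484 = 180
Largest eigenvalue of A^T A = (trace + sqrt(disc))/2 = 29.7082
||T|| = sqrt(29.7082) = 5.4505

5.4505


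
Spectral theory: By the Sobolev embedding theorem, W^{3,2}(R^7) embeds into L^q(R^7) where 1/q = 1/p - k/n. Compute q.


Using the Sobolev embedding formula: 1/q = 1/p - k/n
1/q = 1/2 - 3/7 = 1/14
q = 1/(1/14) = 14

14.0000


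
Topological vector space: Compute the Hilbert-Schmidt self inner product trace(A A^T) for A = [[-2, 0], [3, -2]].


trace(A * A^T) = sum of squares of all entries
= (-2)^2 + 0^2 + 3^2 + (-2)^2
= 4 + 0 + 9 + 4
= 17

17


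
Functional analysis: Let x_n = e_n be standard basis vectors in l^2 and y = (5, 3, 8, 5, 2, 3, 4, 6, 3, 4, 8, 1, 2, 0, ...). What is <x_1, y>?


x_1 = e_1 is the standard basis vector with 1 in position 1.
<x_1, y> = y_1 = 5
As n -> infinity, <x_n, y> -> 0, confirming weak convergence of (x_n) to 0.

5


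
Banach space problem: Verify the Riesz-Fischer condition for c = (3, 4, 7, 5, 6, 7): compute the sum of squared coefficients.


sum |c_n|^2 = 3^2 + 4^2 + 7^2 + 5^2 + 6^2 + 7^2
= 9 + 16 + 49 + 25 + 36 + 49
= 184

184


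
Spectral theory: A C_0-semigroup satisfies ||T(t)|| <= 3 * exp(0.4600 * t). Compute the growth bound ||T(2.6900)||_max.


||T(2.6900)|| <= 3 * exp(0.4600 * 2.6900)
= 3 * exp(1.2374)
= 3 * 3.4466
= 10.3399

10.3399


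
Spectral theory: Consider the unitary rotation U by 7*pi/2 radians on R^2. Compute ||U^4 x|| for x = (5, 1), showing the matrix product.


U is a rotation by theta = 7*pi/2
U^4 = rotation by 4*theta = 28*pi/2 = 0*pi/2 (mod 2*pi)
cos(0*pi/2) = 1.0000, sin(0*pi/2) = 0.0000
U^4 x = (1.0000 * 5 - 0.0000 * 1, 0.0000 * 5 + 1.0000 * 1)
= (5.0000, 1.0000)
||U^4 x|| = sqrt(5.0000^2 + 1.0000^2) = sqrt(26.0000) = 5.0990

5.0990


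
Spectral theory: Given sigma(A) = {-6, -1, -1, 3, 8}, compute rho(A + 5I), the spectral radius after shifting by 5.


Spectrum of A + 5I = {-1, 4, 4, 8, 13}
Spectral radius = max |lambda| over the shifted spectrum
= max(1, 4, 4, 8, 13) = 13

13


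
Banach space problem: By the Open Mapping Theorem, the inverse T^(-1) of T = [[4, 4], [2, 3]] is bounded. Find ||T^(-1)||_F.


det(T) = 4*3 - 4*2 = 4
T^(-1) = (1/4) * [[3, -4], [-2, 4]] = [[0.7500, -1.0000], [-0.5000, 1.0000]]
||T^(-1)||_F^2 = 0.7500^2 + (-1.0000)^2 + (-0.5000)^2 + 1.0000^2 = 2.8125
||T^(-1)||_F = sqrt(2.8125) = 1.6771

1.6771


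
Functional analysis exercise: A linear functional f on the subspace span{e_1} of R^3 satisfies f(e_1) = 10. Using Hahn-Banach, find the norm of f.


The norm of f is given by ||f|| = sup_{||x||=1} |f(x)|.
On span{e_1}, ||e_1|| = 1, so ||f|| = |f(e_1)| / ||e_1||
= |10| / 1 = 10.0000

10.0000


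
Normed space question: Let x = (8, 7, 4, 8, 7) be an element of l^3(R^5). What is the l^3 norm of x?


The l^3 norm = (sum |x_i|^3)^(1/3)
Sum of 3th powers = 512 + 343 + 64 + 512 + 343 = 1774
||x||_3 = (1774)^(1/3) = 12.1056

12.1056


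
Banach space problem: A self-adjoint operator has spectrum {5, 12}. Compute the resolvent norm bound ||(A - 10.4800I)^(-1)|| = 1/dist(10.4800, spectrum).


dist(10.4800, {5, 12}) = min(|10.4800 - 5|, |10.4800 - 12|)
= min(5.4800, 1.5200) = 1.5200
Resolvent bound = 1/1.5200 = 0.6579

0.6579


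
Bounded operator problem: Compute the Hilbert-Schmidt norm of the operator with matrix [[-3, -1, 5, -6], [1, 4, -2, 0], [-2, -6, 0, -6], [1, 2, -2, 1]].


The Hilbert-Schmidt norm is sqrt(sum of squares of all entries).
Sum of squares = (-3)^2 + (-1)^2 + 5^2 + (-6)^2 + 1^2 + 4^2 + (-2)^2 + 0^2 + (-2)^2 + (-6)^2 + 0^2 + (-6)^2 + 1^2 + 2^2 + (-2)^2 + 1^2
= 9 + 1 + 25 + 36 + 1 + 16 + 4 + 0 + 4 + 36 + 0 + 36 + 1 + 4 + 4 + 1 = 178
||T||_HS = sqrt(178) = 13.3417

13.3417


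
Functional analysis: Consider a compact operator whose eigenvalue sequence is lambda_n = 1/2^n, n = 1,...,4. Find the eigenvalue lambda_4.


The eigenvalue formula gives lambda_4 = 1/2^4
= 1/16
= 0.0625

0.0625


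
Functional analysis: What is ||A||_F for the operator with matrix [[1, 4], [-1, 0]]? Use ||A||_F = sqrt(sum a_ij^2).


||A||_F^2 = sum a_ij^2
= 1^2 + 4^2 + (-1)^2 + 0^2
= 1 + 16 + 1 + 0 = 18
||A||_F = sqrt(18) = 4.2426

4.2426


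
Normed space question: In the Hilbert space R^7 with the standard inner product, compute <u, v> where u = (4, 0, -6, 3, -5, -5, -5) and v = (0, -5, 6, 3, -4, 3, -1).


Computing the standard inner product <u, v> = sum u_i * v_i
= 4*0 + 0*-5 + -6*6 + 3*3 + -5*-4 + -5*3 + -5*-1
= 0 + 0 + -36 + 9 + 20 + -15 + 5
= -17

-17


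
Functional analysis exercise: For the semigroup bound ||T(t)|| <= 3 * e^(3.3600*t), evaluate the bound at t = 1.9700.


||T(1.9700)|| <= 3 * exp(3.3600 * 1.9700)
= 3 * exp(6.6192)
= 3 * 749.3454
= 2248.0361

2248.0361


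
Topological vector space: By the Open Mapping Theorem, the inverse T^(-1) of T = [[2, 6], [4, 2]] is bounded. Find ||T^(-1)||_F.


det(T) = 2*2 - 6*4 = -20
T^(-1) = (1/-20) * [[2, -6], [-4, 2]] = [[-0.1000, 0.3000], [0.2000, -0.1000]]
||T^(-1)||_F^2 = (-0.1000)^2 + 0.3000^2 + 0.2000^2 + (-0.1000)^2 = 0.1500
||T^(-1)||_F = sqrt(0.1500) = 0.3873

0.3873


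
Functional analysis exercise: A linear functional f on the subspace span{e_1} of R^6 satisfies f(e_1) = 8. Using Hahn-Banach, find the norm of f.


The norm of f is given by ||f|| = sup_{||x||=1} |f(x)|.
On span{e_1}, ||e_1|| = 1, so ||f|| = |f(e_1)| / ||e_1||
= |8| / 1 = 8.0000

8.0000


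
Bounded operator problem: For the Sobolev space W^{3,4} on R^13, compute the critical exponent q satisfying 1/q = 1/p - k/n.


Using the Sobolev embedding formula: 1/q = 1/p - k/n
1/q = 1/4 - 3/13 = 1/52
q = 1/(1/52) = 52

52.0000


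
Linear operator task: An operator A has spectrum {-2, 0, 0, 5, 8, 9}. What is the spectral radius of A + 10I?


Spectrum of A + 10I = {8, 10, 10, 15, 18, 19}
Spectral radius = max |lambda| over the shifted spectrum
= max(8, 10, 10, 15, 18, 19) = 19

19


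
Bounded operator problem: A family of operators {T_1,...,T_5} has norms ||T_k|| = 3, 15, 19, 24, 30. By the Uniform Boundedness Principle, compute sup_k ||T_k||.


By the Uniform Boundedness Principle, the supremum of norms is finite.
sup_k ||T_k|| = max(3, 15, 19, 24, 30) = 30

30


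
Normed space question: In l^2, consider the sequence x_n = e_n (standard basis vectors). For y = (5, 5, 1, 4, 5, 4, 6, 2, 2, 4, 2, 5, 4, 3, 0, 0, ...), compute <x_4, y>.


x_4 = e_4 is the standard basis vector with 1 in position 4.
<x_4, y> = y_4 = 4
As n -> infinity, <x_n, y> -> 0, confirming weak convergence of (x_n) to 0.

4


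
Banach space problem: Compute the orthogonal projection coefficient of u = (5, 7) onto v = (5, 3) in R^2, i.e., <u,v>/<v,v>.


Computing <u,v> = 5*5 + 7*3 = 46
Computing <v,v> = 5^2 + 3^2 = 34
Projection coefficient = 46/34 = 1.3529

1.3529


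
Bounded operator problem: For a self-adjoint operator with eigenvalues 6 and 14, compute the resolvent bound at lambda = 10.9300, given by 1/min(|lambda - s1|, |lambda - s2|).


dist(10.9300, {6, 14}) = min(|10.9300 - 6|, |10.9300 - 14|)
= min(4.9300, 3.0700) = 3.0700
Resolvent bound = 1/3.0700 = 0.3257

0.3257


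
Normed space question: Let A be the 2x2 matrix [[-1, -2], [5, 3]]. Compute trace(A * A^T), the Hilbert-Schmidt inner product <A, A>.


trace(A * A^T) = sum of squares of all entries
= (-1)^2 + (-2)^2 + 5^2 + 3^2
= 1 + 4 + 25 + 9
= 39

39


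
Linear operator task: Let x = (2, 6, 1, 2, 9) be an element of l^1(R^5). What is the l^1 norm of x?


The l^1 norm equals the sum of absolute values of all components.
||x||_1 = 2 + 6 + 1 + 2 + 9
= 20

20.0000


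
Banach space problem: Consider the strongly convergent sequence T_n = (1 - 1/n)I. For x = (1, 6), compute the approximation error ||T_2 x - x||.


T_2 x - x = (1 - 1/2)x - x = -x/2
||x|| = sqrt(37) = 6.0828
||T_2 x - x|| = ||x||/2 = 6.0828/2 = 3.0414

3.0414


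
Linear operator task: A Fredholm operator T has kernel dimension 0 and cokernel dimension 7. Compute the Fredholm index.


The Fredholm index is defined as ind(T) = dim(ker T) - dim(coker T)
= 0 - 7
= -7

-7


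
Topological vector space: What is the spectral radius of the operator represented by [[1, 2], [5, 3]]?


For a 2x2 matrix, eigenvalues satisfy lambda^2 - (trace)*lambda + det = 0
trace = 1 + 3 = 4
det = 1*3 - 2*5 = -7
discriminant = 4^2 - 4*(-7) = 44
spectral radius = max |eigenvalue| = 5.3166

5.3166


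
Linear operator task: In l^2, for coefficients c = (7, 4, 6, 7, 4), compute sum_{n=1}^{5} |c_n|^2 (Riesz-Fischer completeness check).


sum |c_n|^2 = 7^2 + 4^2 + 6^2 + 7^2 + 4^2
= 49 + 16 + 36 + 49 + 16
= 166

166


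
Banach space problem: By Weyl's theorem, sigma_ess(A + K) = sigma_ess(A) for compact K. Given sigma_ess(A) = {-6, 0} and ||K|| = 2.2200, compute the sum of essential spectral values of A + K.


By Weyl's theorem, the essential spectrum is invariant under compact perturbations.
sigma_ess(A + K) = sigma_ess(A) = {-6, 0}
Sum = -6 + 0 = -6

-6


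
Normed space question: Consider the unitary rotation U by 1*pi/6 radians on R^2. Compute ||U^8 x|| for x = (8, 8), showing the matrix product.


U is a rotation by theta = 1*pi/6
U^8 = rotation by 8*theta = 8*pi/6
cos(8*pi/6) = -0.5000, sin(8*pi/6) = -0.8660
U^8 x = (-0.5000 * 8 - -0.8660 * 8, -0.8660 * 8 + -0.5000 * 8)
= (2.9282, -10.9282)
||U^8 x|| = sqrt(2.9282^2 + (-10.9282)^2) = sqrt(128.0000) = 11.3137

11.3137


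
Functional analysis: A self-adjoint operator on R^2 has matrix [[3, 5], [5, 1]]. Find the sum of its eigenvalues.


For a self-adjoint (symmetric) matrix, the eigenvalues are real.
The sum of eigenvalues equals the trace of the matrix.
trace = 3 + 1 = 4

4


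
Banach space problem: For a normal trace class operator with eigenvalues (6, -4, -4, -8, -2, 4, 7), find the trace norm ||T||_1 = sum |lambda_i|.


For a normal operator, singular values equal |eigenvalues|.
Trace norm = sum |lambda_i| = 6 + 4 + 4 + 8 + 2 + 4 + 7
= 35

35


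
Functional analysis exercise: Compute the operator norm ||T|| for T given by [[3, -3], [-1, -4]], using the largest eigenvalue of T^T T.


A^T A = [[10, -5], [-5, 25]]
trace(A^T A) = 35, det(A^T A) = 225
discriminant = 35^2 - 4*225 = 325
Largest eigenvalue of A^T A = (trace + sqrt(disc))/2 = 26.5139
||T|| = sqrt(26.5139) = 5.1492

5.1492


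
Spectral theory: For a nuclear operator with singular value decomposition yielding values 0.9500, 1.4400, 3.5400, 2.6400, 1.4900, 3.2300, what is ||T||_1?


The nuclear norm is the sum of all singular values.
||T||_1 = 0.9500 + 1.4400 + 3.5400 + 2.6400 + 1.4900 + 3.2300
= 13.2900

13.2900


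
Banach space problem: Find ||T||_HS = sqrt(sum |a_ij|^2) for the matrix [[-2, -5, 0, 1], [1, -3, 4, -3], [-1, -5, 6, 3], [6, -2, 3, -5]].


The Hilbert-Schmidt norm is sqrt(sum of squares of all entries).
Sum of squares = (-2)^2 + (-5)^2 + 0^2 + 1^2 + 1^2 + (-3)^2 + 4^2 + (-3)^2 + (-1)^2 + (-5)^2 + 6^2 + 3^2 + 6^2 + (-2)^2 + 3^2 + (-5)^2
= 4 + 25 + 0 + 1 + 1 + 9 + 16 + 9 + 1 + 25 + 36 + 9 + 36 + 4 + 9 + 25 = 210
||T||_HS = sqrt(210) = 14.4914

14.4914


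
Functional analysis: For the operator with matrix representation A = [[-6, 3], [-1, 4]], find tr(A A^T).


trace(A * A^T) = sum of squares of all entries
= (-6)^2 + 3^2 + (-1)^2 + 4^2
= 36 + 9 + 1 + 16
= 62

62


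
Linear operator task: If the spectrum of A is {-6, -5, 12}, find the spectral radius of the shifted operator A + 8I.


Spectrum of A + 8I = {2, 3, 20}
Spectral radius = max |lambda| over the shifted spectrum
= max(2, 3, 20) = 20

20


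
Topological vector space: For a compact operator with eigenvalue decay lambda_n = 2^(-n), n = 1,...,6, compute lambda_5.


The eigenvalue formula gives lambda_5 = 1/2^5
= 1/32
= 0.0312

0.0312


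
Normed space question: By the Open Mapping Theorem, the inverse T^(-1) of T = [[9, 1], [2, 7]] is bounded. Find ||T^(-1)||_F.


det(T) = 9*7 - 1*2 = 61
T^(-1) = (1/61) * [[7, -1], [-2, 9]] = [[0.1148, -0.0164], [-0.0328, 0.1475]]
||T^(-1)||_F^2 = 0.1148^2 + (-0.0164)^2 + (-0.0328)^2 + 0.1475^2 = 0.0363
||T^(-1)||_F = sqrt(0.0363) = 0.1905

0.1905


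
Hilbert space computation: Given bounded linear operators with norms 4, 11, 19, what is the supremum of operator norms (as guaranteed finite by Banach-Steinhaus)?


By the Uniform Boundedness Principle, the supremum of norms is finite.
sup_k ||T_k|| = max(4, 11, 19) = 19

19


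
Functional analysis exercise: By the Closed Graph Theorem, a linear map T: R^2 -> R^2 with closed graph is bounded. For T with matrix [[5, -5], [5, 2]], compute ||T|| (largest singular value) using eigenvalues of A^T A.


A^T A = [[50, -15], [-15, 29]]
trace(A^T A) = 79, det(A^T A) = 1225
discriminant = 79^2 - 4*1225 = 1341
Largest eigenvalue of A^T A = (trace + sqrt(disc))/2 = 57.8098
||T|| = sqrt(57.8098) = 7.6033

7.6033


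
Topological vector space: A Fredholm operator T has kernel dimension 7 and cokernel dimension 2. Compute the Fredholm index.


The Fredholm index is defined as ind(T) = dim(ker T) - dim(coker T)
= 7 - 2
= 5

5


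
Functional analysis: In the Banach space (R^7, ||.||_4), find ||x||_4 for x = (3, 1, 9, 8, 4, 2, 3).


The l^4 norm = (sum |x_i|^4)^(1/4)
Sum of 4th powers = 81 + 1 + 6561 + 4096 + 256 + 16 + 81 = 11092
||x||_4 = (11092)^(1/4) = 10.2625

10.2625


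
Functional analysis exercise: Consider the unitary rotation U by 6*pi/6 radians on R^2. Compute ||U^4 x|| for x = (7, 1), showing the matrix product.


U is a rotation by theta = 6*pi/6
U^4 = rotation by 4*theta = 24*pi/6 = 0*pi/6 (mod 2*pi)
cos(0*pi/6) = 1.0000, sin(0*pi/6) = 0.0000
U^4 x = (1.0000 * 7 - 0.0000 * 1, 0.0000 * 7 + 1.0000 * 1)
= (7.0000, 1.0000)
||U^4 x|| = sqrt(7.0000^2 + 1.0000^2) = sqrt(50.0000) = 7.0711

7.0711


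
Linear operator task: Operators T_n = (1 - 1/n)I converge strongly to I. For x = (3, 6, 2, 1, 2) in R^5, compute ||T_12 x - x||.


T_12 x - x = (1 - 1/12)x - x = -x/12
||x|| = sqrt(54) = 7.3485
||T_12 x - x|| = ||x||/12 = 7.3485/12 = 0.6124

0.6124


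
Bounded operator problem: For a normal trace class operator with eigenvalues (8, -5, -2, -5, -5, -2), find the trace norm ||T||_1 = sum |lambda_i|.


For a normal operator, singular values equal |eigenvalues|.
Trace norm = sum |lambda_i| = 8 + 5 + 2 + 5 + 5 + 2
= 27

27


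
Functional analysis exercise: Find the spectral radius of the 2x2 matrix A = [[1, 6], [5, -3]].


For a 2x2 matrix, eigenvalues satisfy lambda^2 - (trace)*lambda + det = 0
trace = 1 + -3 = -2
det = 1*-3 - 6*5 = -33
discriminant = (-2)^2 - 4*(-33) = 136
spectral radius = max |eigenvalue| = 6.8310

6.8310


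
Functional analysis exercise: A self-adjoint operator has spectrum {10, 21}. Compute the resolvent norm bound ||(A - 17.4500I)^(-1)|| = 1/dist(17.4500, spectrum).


dist(17.4500, {10, 21}) = min(|17.4500 - 10|, |17.4500 - 21|)
= min(7.4500, 3.5500) = 3.5500
Resolvent bound = 1/3.5500 = 0.2817

0.2817


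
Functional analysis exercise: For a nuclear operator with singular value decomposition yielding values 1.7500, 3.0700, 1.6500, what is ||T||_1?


The nuclear norm is the sum of all singular values.
||T||_1 = 1.7500 + 3.0700 + 1.6500
= 6.4700

6.4700


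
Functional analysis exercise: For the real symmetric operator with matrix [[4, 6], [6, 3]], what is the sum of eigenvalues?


For a self-adjoint (symmetric) matrix, the eigenvalues are real.
The sum of eigenvalues equals the trace of the matrix.
trace = 4 + 3 = 7

7


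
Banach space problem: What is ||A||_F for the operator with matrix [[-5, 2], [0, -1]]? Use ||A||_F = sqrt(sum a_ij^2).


||A||_F^2 = sum a_ij^2
= (-5)^2 + 2^2 + 0^2 + (-1)^2
= 25 + 4 + 0 + 1 = 30
||A||_F = sqrt(30) = 5.4772

5.4772


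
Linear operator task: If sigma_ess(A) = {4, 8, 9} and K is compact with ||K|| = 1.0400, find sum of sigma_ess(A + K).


By Weyl's theorem, the essential spectrum is invariant under compact perturbations.
sigma_ess(A + K) = sigma_ess(A) = {4, 8, 9}
Sum = 4 + 8 + 9 = 21

21


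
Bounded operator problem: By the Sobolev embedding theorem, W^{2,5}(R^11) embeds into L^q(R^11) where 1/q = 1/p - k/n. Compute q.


Using the Sobolev embedding formula: 1/q = 1/p - k/n
1/q = 1/5 - 2/11 = 1/55
q = 1/(1/55) = 55

55.0000


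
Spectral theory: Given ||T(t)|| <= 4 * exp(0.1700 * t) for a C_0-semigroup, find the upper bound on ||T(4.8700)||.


||T(4.8700)|| <= 4 * exp(0.1700 * 4.8700)
= 4 * exp(0.8279)
= 4 * 2.2885
= 9.1540

9.1540


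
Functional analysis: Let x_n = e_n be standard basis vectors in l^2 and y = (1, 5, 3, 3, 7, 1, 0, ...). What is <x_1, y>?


x_1 = e_1 is the standard basis vector with 1 in position 1.
<x_1, y> = y_1 = 1
As n -> infinity, <x_n, y> -> 0, confirming weak convergence of (x_n) to 0.

1


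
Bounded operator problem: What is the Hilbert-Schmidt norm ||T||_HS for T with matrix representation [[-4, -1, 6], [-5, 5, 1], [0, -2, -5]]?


The Hilbert-Schmidt norm is sqrt(sum of squares of all entries).
Sum of squares = (-4)^2 + (-1)^2 + 6^2 + (-5)^2 + 5^2 + 1^2 + 0^2 + (-2)^2 + (-5)^2
= 16 + 1 + 36 + 25 + 25 + 1 + 0 + 4 + 25 = 133
||T||_HS = sqrt(133) = 11.5326

11.5326


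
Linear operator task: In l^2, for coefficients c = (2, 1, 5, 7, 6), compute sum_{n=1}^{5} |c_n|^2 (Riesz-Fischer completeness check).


sum |c_n|^2 = 2^2 + 1^2 + 5^2 + 7^2 + 6^2
= 4 + 1 + 25 + 49 + 36
= 115

115


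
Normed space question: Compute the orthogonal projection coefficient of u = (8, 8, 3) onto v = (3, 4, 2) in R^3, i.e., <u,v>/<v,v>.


Computing <u,v> = 8*3 + 8*4 + 3*2 = 62
Computing <v,v> = 3^2 + 4^2 + 2^2 = 29
Projection coefficient = 62/29 = 2.1379

2.1379


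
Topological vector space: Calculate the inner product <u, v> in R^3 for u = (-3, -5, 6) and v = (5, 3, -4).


Computing the standard inner product <u, v> = sum u_i * v_i
= -3*5 + -5*3 + 6*-4
= -15 + -15 + -24
= -54

-54


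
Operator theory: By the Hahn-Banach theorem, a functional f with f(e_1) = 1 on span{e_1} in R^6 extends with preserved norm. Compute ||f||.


The norm of f is given by ||f|| = sup_{||x||=1} |f(x)|.
On span{e_1}, ||e_1|| = 1, so ||f|| = |f(e_1)| / ||e_1||
= |1| / 1 = 1.0000

1.0000


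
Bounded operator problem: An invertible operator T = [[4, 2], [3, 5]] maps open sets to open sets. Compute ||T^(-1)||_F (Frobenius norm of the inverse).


det(T) = 4*5 - 2*3 = 14
T^(-1) = (1/14) * [[5, -2], [-3, 4]] = [[0.3571, -0.1429], [-0.2143, 0.2857]]
||T^(-1)||_F^2 = 0.3571^2 + (-0.1429)^2 + (-0.2143)^2 + 0.2857^2 = 0.2755
||T^(-1)||_F = sqrt(0.2755) = 0.5249

0.5249


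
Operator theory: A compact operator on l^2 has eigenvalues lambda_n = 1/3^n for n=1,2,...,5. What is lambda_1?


The eigenvalue formula gives lambda_1 = 1/3^1
= 1/3
= 0.3333

0.3333


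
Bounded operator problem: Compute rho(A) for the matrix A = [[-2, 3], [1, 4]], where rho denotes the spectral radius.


For a 2x2 matrix, eigenvalues satisfy lambda^2 - (trace)*lambda + det = 0
trace = -2 + 4 = 2
det = -2*4 - 3*1 = -11
discriminant = 2^2 - 4*(-11) = 48
spectral radius = max |eigenvalue| = 4.4641

4.4641
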